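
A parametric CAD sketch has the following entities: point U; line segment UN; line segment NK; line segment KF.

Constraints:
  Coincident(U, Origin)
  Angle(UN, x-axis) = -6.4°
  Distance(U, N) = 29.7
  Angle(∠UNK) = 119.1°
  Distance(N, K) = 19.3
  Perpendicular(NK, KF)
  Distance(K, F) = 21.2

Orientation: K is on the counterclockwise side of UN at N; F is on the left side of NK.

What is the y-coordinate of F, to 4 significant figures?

24.71

U is at the origin; UN runs at -6.4° with length 29.7, so N = 29.7·(cos -6.4°, sin -6.4°) = (29.51, -3.311). ∠UNK = 119.1°, so NK runs at -6.4° + (180° − 119.1°) = 54.50° from the x-axis; with |NK| = 19.3, K = N + 19.3·(cos 54.50°, sin 54.50°) = (40.72, 12.40). The perpendicularity gives KF at right angles to NK; with |KF| = 21.2 on the left of NK, F = K + 21.2·(-0.8141, 0.5807) = (23.46, 24.71). So F.y = 24.71.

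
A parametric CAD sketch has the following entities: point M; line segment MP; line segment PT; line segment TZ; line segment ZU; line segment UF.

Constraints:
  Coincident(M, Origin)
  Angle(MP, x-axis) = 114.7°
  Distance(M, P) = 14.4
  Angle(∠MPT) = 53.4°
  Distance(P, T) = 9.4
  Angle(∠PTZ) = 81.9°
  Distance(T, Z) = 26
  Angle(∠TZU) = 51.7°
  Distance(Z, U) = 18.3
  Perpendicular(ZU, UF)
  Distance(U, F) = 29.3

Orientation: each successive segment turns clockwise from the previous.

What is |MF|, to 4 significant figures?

20.12

M is at the origin; MP runs at 114.7° with length 14.4, so P = (-6.017, 13.08). ∠MPT = 53.4° gives PT at -11.90° from the x-axis; with |PT| = 9.4, T = (3.181, 11.14). ∠PTZ = 81.9° gives TZ at -110.0° from the x-axis; with |TZ| = 26.0, Z = (-5.712, -13.29). ∠TZU = 51.7° gives ZU at 121.7° from the x-axis; with |ZU| = 18.3, U = (-15.33, 2.282). ZU is perpendicular to UF, so UF runs at 31.70°; with |UF| = 29.3, F = (9.601, 17.68). Then |MF| = |F − M| = 20.12.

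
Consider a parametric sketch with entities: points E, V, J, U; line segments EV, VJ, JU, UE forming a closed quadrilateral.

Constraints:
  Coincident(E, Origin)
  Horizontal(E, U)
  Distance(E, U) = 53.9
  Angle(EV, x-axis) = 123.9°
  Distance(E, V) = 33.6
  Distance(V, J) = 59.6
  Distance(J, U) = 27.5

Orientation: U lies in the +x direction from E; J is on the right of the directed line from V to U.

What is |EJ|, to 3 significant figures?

29.4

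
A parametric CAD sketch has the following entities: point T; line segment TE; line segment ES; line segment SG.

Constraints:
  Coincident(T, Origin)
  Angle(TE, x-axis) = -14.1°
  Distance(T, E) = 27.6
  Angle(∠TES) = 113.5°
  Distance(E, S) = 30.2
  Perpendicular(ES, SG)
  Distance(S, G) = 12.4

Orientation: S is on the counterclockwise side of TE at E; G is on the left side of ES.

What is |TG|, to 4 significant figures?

43.18

T is at the origin; TE runs at -14.1° with length 27.6, so E = 27.6·(cos -14.1°, sin -14.1°) = (26.77, -6.724). ∠TES = 113.5°, so ES runs at -14.1° + (180° − 113.5°) = 52.40° from the x-axis; with |ES| = 30.2, S = E + 30.2·(cos 52.40°, sin 52.40°) = (45.19, 17.20). ES ⟂ SG; with |SG| = 12.4 on the left of ES, G = S + 12.4·(-0.7923, 0.6101) = (35.37, 24.77). Then |TG| = |G − T| = 43.18.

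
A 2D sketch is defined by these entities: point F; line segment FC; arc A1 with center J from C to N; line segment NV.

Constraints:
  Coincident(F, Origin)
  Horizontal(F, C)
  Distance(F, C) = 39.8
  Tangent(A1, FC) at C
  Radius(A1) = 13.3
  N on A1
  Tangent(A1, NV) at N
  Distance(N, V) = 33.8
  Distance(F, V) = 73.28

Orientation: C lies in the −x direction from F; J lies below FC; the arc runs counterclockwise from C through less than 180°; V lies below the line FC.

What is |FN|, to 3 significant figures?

54.1

F is at the origin; F and C share the same y with |FC| = 39.8 and C on the −x side, so C = (-39.8, 0.00). Tangency of A1 to FC means the radius JC is perpendicular to FC, so J = C + (0, -13.3) = (-39.8, -13.3). Since JN ⟂ NV (tangency), |JV| = √(13.3² + 33.8²) = 36.3 regardless of where N sits on A1. So V lies on both circle(F, 73.28) and circle(J, 36.3); the below-FC intersection is V = (-58.1, -44.7). N is the foot of the tangent from V: N = (-52.9, -11.3).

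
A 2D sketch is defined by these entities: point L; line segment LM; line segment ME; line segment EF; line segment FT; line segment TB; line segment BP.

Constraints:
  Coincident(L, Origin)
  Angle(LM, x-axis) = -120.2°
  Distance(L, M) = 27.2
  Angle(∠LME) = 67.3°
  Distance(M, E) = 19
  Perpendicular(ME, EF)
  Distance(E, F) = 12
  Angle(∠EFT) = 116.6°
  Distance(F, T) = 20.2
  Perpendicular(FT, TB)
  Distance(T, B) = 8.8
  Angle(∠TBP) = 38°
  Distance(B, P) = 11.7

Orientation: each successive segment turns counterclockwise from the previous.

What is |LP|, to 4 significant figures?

7.495

The perpendicularity gives TB at right angles to FT, so TB runs at -124.1°; with |TB| = 8.8, B = (-14.94, -10.05). ∠TBP = 38.0° gives BP at 17.90° from the x-axis; with |BP| = 11.7, P = (-3.805, -6.457). Then |LP| = |P − L| = 7.495.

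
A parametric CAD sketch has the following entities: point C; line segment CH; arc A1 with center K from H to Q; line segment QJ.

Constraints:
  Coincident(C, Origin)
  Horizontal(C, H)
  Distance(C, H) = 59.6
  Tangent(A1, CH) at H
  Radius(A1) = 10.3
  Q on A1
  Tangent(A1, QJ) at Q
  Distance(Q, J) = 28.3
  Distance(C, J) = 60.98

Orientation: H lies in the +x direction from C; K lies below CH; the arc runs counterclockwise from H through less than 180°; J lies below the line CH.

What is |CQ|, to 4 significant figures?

50.26

C is at the origin; C and H share the same y with |CH| = 59.6 and H on the +x side, so H = (59.60, 0.000). A1 meets CH tangentially, so KH is at right angles to CH, so K = H + (0, -10.3) = (59.60, -10.30). Since KQ ⟂ QJ (tangency), |KJ| = √(10.3² + 28.3²) = 30.12 regardless of where Q sits on A1. So J lies on both circle(C, 60.98) and circle(K, 30.12); the below-CH intersection is J = (47.71, -37.97). Q is the foot of the tangent from J: Q = (49.32, -9.717).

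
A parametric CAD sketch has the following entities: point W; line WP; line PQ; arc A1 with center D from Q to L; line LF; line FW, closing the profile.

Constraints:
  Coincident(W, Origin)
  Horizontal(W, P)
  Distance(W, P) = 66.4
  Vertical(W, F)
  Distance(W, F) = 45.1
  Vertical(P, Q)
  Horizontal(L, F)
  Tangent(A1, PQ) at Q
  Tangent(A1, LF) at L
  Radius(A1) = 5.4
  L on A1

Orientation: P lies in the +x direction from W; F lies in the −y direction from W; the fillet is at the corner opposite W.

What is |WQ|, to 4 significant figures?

77.36

W is at the origin; W and P share the same y with |WP| = 66.4 and P on the +x side, so P = (66.40, 0.000). WF is vertical with |WF| = 45.1 and F on the −y side, so F = (0.000, -45.10). The virtual corner opposite W is at (66.40, -45.10). The tangent condition forces DQ to be normal to PQ and since A1 is tangent to LF there, DL ⟂ LF, with radius 5.4, so the center D sits 5.4 in from both sides at D = (61.00, -39.70). That places the tangent points at Q = (66.40, -39.70) on PQ and L = (61.00, -45.10) on LF. Then |WQ| = |Q − W| = 77.36.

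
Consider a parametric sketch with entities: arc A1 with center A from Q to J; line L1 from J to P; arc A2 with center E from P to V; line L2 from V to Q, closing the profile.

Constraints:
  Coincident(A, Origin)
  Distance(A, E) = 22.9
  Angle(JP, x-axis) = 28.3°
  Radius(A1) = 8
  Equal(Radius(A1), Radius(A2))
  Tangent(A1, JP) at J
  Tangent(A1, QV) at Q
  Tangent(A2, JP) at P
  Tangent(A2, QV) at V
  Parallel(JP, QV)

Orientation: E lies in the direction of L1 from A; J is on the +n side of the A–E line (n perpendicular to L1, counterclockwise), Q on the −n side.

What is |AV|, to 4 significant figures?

24.26

The slot axis is L1's direction at 28.3°, so u = (cos 28.3°, sin 28.3°) = (0.8805, 0.4741) and n = (−sin 28.3°, cos 28.3°) = (-0.4741, 0.8805). A is at the origin and E lies 22.9 along u from A, so E = 22.9·u = (20.16, 10.86). Tangency of A1 to both parallel lines with radius 8.0 puts J and Q at A ± 8.0·n: J = (-3.793, 7.044), Q = (3.793, -7.044). Equal radii place P and V the same way about E: P = E + 8.0·n = (16.37, 17.90), V = E − 8.0·n = (23.96, 3.813). Then |AV| = |V − A| = 24.26.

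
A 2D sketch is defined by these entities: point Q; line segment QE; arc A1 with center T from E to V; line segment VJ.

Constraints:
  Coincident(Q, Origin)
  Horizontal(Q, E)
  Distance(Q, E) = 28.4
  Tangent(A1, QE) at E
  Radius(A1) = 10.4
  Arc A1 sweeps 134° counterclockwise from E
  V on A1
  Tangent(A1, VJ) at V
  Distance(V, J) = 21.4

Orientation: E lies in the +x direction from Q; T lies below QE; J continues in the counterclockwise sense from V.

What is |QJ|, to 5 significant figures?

48.690

Q is at the origin; Q and E share the same y with |QE| = 28.4 and E on the +x side, so E = (28.400, 0.0000). Since A1 is tangent to QE there, TE ⟂ QE, so T = E + (0, -10.4) = (28.400, -10.400). On A1, E sits at bearing 90° from T; a 134° counterclockwise sweep puts V at bearing 224°, so V = T + 10.4·(cos 224°, sin 224°) = (20.919, -17.624). A1 meets VJ tangentially, so TV is at right angles to VJ, so VJ runs along (−sin 224°, cos 224°); with |VJ| = 21.4, J = (35.785, -33.018). Then |QJ| = |J − Q| = 48.690.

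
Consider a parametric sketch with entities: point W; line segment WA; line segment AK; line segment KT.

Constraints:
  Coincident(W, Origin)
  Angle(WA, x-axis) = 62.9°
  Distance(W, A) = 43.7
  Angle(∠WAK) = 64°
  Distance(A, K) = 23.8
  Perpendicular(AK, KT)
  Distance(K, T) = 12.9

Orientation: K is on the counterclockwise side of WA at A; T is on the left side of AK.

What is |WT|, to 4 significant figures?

26.78

W is at the origin; WA runs at 62.9° with length 43.7, so A = 43.7·(cos 62.9°, sin 62.9°) = (19.91, 38.90). ∠WAK = 64.0°, so AK runs at 62.9° + (180° − 64.0°) = 178.9° from the x-axis; with |AK| = 23.8, K = A + 23.8·(cos 178.9°, sin 178.9°) = (-3.888, 39.36). AK ⟂ KT; with |KT| = 12.9 on the left of AK, T = K + 12.9·(-0.01920, -0.9998) = (-4.136, 26.46). Then |WT| = |T − W| = 26.78.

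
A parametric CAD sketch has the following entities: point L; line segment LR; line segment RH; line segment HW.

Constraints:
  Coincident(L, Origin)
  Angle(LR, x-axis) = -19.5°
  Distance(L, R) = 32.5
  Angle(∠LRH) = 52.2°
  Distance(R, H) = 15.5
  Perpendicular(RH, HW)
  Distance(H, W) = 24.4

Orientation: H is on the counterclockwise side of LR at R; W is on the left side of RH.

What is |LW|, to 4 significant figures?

4.601

∠LRH = 52.2°, so RH runs at -19.5° + (180° − 52.2°) = 108.3° from the x-axis; with |RH| = 15.5, H = R + 15.5·(cos 108.3°, sin 108.3°) = (25.77, 3.867). The perpendicularity gives HW at right angles to RH; with |HW| = 24.4 on the left of RH, W = H + 24.4·(-0.9494, -0.3140) = (2.603, -3.794). Then |LW| = |W − L| = 4.601.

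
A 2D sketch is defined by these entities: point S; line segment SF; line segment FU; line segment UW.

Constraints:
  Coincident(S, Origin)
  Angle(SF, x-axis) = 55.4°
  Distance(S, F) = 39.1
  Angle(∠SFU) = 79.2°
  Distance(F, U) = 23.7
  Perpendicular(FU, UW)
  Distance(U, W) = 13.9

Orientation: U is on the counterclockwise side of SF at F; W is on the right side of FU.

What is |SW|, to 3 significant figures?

54.8

∠SFU = 79.2°, so FU runs at 55.4° + (180° − 79.2°) = 156° from the x-axis; with |FU| = 23.7, U = F + 23.7·(cos 156°, sin 156°) = (0.518, 41.7). The perpendicularity gives UW at right angles to FU; with |UW| = 13.9 on the right of FU, W = U + 13.9·(0.404, 0.915) = (6.13, 54.5). Then |SW| = |W − S| = 54.8.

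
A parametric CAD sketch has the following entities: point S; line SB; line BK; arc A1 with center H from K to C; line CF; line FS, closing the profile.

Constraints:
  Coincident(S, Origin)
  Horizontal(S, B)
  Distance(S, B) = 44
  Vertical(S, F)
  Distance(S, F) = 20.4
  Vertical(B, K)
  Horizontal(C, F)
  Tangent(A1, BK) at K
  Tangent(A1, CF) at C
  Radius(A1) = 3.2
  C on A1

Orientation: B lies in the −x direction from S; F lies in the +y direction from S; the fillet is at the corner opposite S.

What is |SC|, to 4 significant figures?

45.62

The virtual corner opposite S is at (-44.00, 20.40). A1 meets BK tangentially, so HK is at right angles to BK and since A1 is tangent to CF there, HC ⟂ CF, with radius 3.2, so the center H sits 3.2 in from both sides at H = (-40.80, 17.20). That places the tangent points at K = (-44.00, 17.20) on BK and C = (-40.80, 20.40) on CF. Then |SC| = |C − S| = 45.62.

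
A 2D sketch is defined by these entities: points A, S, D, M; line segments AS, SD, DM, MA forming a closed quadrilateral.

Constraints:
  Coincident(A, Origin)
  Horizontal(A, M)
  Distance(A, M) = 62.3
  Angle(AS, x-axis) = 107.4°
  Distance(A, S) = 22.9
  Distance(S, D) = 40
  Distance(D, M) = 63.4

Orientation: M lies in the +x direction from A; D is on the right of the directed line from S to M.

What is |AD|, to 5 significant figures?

17.357

A is at the origin; A and M share the same y with |AM| = 62.3 and M in +x, so M = (62.3, 0). AS runs at 107.4° with |AS| = 22.9, so S = (-6.8480, 21.852). D is determined by |SD| = 40.0 and |DM| = 63.4 together: it lies at the intersection of circle(S, 40.0) and circle(M, 63.4). With |SM| = 72.519, the foot of the radical line on SM is 19.577 from S and the perpendicular offset is √(40.0² − 19.577²) = 34.882. Taking the right-of-SM solution: D = (1.3081, -17.308).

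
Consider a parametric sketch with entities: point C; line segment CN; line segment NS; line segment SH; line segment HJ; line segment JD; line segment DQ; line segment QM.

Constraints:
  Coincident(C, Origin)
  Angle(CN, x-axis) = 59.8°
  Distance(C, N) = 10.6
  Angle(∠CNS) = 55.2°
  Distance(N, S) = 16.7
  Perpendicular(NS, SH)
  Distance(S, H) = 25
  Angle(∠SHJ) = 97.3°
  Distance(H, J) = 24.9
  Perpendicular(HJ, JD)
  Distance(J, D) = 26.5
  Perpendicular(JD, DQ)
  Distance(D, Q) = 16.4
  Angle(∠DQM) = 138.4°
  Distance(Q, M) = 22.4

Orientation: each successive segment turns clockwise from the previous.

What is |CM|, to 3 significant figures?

17.7

JD ⟂ DQ, so DQ runs at -57.7°; with |DQ| = 16.4, Q = (7.59, 4.81). ∠DQM = 138.4° gives QM at -99.3° from the x-axis; with |QM| = 22.4, M = (3.97, -17.3). Then |CM| = |M − C| = 17.7.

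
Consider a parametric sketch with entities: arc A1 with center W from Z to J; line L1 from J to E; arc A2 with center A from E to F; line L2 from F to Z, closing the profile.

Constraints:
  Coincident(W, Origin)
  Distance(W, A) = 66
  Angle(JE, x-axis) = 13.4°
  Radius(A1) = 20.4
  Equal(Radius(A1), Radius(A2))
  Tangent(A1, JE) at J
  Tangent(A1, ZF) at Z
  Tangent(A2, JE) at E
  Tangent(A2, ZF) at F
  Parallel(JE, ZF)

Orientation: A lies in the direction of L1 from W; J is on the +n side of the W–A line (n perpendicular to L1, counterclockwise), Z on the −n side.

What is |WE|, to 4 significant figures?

69.08

Tangency of A1 to both parallel lines with radius 20.4 puts J and Z at W ± 20.4·n: J = (-4.728, 19.84), Z = (4.728, -19.84). Equal radii place E and F the same way about A: E = A + 20.4·n = (59.48, 35.14), F = A − 20.4·n = (68.93, -4.549). Then |WE| = |E − W| = 69.08.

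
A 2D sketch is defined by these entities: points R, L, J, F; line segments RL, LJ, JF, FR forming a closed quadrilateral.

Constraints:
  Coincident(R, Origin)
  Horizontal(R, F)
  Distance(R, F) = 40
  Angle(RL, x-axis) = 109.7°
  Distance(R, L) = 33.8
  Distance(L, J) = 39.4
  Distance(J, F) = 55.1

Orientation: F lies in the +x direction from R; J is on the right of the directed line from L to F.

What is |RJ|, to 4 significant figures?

16.38

Checks: |LJ| = 39.40 ✓; |JF| = 55.10 ✓.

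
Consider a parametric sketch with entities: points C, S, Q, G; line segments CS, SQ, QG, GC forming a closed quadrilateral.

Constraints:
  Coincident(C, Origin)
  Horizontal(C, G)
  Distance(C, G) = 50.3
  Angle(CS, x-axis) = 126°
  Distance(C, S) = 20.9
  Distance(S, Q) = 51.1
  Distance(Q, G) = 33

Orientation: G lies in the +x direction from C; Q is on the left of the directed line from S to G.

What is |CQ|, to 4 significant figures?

47.81

Checks: |SQ| = 51.10 ✓; |QG| = 33.00 ✓.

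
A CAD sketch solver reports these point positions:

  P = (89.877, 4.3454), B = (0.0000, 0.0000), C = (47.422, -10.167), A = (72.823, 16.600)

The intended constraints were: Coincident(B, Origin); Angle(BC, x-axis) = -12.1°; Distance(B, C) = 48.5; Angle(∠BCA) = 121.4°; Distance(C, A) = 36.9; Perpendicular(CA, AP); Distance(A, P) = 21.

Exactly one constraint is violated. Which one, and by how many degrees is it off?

Perpendicular(CA, AP) — off by 7.80°.

B = (0.00, 0.00) ✓; BC at -12.10° ✓; |BC| = 48.50 ✓; ∠BCA = 121.4° ✓; |CA| = 36.90 ✓; ∠(CA, AP) = 82.20° ✗; |AP| = 21.00 ✓.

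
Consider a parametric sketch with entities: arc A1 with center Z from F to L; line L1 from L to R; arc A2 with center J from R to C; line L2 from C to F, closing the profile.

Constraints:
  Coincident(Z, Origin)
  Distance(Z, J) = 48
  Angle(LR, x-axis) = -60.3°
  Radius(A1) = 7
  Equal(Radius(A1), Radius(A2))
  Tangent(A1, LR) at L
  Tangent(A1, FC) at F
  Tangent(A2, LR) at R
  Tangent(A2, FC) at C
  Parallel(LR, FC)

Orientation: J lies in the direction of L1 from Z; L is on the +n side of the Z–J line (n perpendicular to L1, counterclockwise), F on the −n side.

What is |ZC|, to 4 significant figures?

48.51

The slot axis is L1's direction at -60.3°, so u = (cos -60.3°, sin -60.3°) = (0.4955, -0.8686) and n = (−sin -60.3°, cos -60.3°) = (0.8686, 0.4955). Z is at the origin and J lies 48.0 along u from Z, so J = 48.0·u = (23.78, -41.69). Tangency of A1 to both parallel lines with radius 7.0 puts L and F at Z ± 7.0·n: L = (6.080, 3.468), F = (-6.080, -3.468). Equal radii place R and C the same way about J: R = J + 7.0·n = (29.86, -38.23), C = J − 7.0·n = (17.70, -45.16). Then |ZC| = |C − Z| = 48.51.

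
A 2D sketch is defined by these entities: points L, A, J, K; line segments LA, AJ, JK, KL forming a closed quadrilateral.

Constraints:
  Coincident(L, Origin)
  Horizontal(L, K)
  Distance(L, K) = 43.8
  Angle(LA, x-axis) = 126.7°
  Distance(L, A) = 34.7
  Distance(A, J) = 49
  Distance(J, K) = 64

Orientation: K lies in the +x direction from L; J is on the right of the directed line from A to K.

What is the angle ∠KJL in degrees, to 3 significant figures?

32.4°

Checks: |AJ| = 49.00 ✓; |JK| = 64.00 ✓.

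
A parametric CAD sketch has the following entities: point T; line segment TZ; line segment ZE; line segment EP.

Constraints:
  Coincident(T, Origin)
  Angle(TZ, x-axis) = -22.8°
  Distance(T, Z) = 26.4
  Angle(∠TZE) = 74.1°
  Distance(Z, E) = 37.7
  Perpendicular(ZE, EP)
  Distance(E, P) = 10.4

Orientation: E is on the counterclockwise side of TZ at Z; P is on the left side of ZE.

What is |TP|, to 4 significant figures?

33.96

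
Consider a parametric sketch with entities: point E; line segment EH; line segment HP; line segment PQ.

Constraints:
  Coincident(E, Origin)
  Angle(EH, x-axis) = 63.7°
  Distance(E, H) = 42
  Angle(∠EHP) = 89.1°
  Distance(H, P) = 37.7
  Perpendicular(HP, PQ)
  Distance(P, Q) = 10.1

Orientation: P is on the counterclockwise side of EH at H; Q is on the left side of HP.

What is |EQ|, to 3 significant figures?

48.9

E is at the origin; EH runs at 63.7° with length 42.0, so H = 42.0·(cos 63.7°, sin 63.7°) = (18.6, 37.7). ∠EHP = 89.1°, so HP runs at 63.7° + (180° − 89.1°) = 155° from the x-axis; with |HP| = 37.7, P = H + 37.7·(cos 155°, sin 155°) = (-15.4, 53.8). The perpendicularity gives PQ at right angles to HP; with |PQ| = 10.1 on the left of HP, Q = P + 10.1·(-0.429, -0.903) = (-19.8, 44.7). Then |EQ| = |Q − E| = 48.9.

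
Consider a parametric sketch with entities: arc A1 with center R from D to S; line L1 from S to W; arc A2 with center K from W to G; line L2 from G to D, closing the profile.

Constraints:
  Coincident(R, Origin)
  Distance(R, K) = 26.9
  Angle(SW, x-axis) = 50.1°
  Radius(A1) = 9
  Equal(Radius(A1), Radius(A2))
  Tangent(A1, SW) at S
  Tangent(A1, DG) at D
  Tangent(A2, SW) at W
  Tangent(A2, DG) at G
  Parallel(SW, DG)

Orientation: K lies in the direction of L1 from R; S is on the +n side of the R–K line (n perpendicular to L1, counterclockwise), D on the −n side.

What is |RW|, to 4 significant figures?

28.37

Tangency of A1 to both parallel lines with radius 9.0 puts S and D at R ± 9.0·n: S = (-6.904, 5.773), D = (6.904, -5.773). Equal radii place W and G the same way about K: W = K + 9.0·n = (10.35, 26.41), G = K − 9.0·n = (24.16, 14.86). Then |RW| = |W − R| = 28.37.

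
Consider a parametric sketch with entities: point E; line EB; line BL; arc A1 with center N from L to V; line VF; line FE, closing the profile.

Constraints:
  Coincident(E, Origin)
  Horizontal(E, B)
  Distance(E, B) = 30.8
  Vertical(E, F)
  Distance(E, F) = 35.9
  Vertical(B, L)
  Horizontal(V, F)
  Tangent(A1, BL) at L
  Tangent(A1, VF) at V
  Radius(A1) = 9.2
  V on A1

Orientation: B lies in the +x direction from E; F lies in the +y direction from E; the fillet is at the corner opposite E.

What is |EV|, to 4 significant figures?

41.90

E is at the origin; E and B share the same y with |EB| = 30.8 and B on the +x side, so B = (30.80, 0.000). EF is vertical with |EF| = 35.9 and F on the +y side, so F = (0.000, 35.90). The virtual corner opposite E is at (30.80, 35.90). Since A1 is tangent to BL there, NL ⟂ BL and the tangent condition forces NV to be normal to VF, with radius 9.2, so the center N sits 9.2 in from both sides at N = (21.60, 26.70). That places the tangent points at L = (30.80, 26.70) on BL and V = (21.60, 35.90) on VF. Then |EV| = |V − E| = 41.90.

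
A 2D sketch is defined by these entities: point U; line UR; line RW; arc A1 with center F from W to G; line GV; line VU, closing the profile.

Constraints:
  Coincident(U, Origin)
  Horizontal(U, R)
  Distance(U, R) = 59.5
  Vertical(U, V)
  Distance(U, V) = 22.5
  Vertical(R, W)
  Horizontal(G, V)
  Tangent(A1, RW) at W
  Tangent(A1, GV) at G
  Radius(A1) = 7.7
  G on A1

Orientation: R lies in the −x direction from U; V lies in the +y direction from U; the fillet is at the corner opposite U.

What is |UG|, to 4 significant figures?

56.48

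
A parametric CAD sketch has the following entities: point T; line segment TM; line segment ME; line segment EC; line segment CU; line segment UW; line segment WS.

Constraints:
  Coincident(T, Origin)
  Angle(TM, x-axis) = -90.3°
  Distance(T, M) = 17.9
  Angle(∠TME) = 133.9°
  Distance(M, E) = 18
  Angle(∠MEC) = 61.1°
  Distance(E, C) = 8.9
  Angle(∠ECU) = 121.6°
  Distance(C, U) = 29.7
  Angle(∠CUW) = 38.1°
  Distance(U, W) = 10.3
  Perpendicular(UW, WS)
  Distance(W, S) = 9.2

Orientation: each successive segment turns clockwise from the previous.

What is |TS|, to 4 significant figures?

10.82

T is at the origin; TM runs at -90.3° with length 17.9, so M = (-0.09372, -17.90). ∠TME = 133.9° gives ME at -136.4° from the x-axis; with |ME| = 18.0, E = (-13.13, -30.31). ∠MEC = 61.1° gives EC at 104.7° from the x-axis; with |EC| = 8.9, C = (-15.39, -21.70). ∠ECU = 121.6° gives CU at 46.30° from the x-axis; with |CU| = 29.7, U = (5.132, -0.2321). ∠CUW = 38.1° gives UW at -95.60° from the x-axis; with |UW| = 10.3, W = (4.127, -10.48). UW ⟂ WS, so WS runs at 174.4°; with |WS| = 9.2, S = (-5.029, -9.585). Then |TS| = |S − T| = 10.82.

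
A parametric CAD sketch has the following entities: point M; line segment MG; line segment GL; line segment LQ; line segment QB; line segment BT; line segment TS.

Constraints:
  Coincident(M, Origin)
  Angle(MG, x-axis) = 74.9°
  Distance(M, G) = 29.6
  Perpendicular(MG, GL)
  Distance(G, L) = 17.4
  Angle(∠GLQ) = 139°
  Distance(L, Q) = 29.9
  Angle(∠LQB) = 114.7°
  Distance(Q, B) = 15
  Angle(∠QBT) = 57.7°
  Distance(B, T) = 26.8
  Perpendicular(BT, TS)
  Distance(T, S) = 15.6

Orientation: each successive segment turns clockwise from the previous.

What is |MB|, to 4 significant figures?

36.03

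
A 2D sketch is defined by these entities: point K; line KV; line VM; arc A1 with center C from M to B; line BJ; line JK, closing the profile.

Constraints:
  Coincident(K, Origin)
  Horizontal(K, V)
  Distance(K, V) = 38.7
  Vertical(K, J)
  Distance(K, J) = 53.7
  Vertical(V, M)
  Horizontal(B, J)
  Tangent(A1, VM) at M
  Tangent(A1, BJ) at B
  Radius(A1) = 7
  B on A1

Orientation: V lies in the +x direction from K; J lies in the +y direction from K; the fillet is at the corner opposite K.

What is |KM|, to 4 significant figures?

60.65

The virtual corner opposite K is at (38.70, 53.70). A1 meets VM tangentially, so CM is at right angles to VM and the tangent condition forces CB to be normal to BJ, with radius 7.0, so the center C sits 7.0 in from both sides at C = (31.70, 46.70). That places the tangent points at M = (38.70, 46.70) on VM and B = (31.70, 53.70) on BJ. Then |KM| = |M − K| = 60.65.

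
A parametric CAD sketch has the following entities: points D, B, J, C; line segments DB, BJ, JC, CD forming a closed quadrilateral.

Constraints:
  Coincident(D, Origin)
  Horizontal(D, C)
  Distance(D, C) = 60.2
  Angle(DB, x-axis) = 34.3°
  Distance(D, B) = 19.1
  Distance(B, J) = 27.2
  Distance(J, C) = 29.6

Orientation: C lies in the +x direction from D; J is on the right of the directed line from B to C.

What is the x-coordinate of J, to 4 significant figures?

32.57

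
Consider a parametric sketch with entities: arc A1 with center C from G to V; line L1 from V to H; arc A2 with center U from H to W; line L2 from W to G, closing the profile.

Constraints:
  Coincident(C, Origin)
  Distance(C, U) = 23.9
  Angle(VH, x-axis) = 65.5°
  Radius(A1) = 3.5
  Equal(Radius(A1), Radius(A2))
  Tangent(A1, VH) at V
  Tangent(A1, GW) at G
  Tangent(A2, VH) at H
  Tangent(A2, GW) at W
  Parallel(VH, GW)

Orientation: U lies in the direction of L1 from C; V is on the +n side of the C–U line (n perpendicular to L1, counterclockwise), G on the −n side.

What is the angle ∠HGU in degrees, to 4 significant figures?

7.993°

The slot axis is L1's direction at 65.5°, so u = (cos 65.5°, sin 65.5°) = (0.4147, 0.9100) and n = (−sin 65.5°, cos 65.5°) = (-0.9100, 0.4147). C is at the origin and U lies 23.9 along u from C, so U = 23.9·u = (9.911, 21.75). Tangency of A1 to both parallel lines with radius 3.5 puts V and G at C ± 3.5·n: V = (-3.185, 1.451), G = (3.185, -1.451). Equal radii place H and W the same way about U: H = U + 3.5·n = (6.726, 23.20), W = U − 3.5·n = (13.10, 20.30). Then cos ∠HGU = GH·GU / (|GH||GU|), giving 7.993°.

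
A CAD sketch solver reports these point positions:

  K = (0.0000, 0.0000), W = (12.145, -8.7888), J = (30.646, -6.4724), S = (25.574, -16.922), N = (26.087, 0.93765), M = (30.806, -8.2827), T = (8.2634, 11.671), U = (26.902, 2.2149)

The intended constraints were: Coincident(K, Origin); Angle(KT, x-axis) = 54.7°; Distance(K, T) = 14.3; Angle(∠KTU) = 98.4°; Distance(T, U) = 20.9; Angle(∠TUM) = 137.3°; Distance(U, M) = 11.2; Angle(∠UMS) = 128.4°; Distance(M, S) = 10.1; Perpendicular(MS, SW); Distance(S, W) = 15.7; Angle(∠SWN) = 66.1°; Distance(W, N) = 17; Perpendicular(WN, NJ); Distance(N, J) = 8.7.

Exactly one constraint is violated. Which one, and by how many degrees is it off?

Perpendicular(WN, NJ) — off by 3.30°.

K = (0.00, 0.00) ✓; KT at 54.70° ✓; |KT| = 14.30 ✓; ∠KTU = 98.40° ✓; |TU| = 20.90 ✓; ∠TUM = 137.3° ✓; |UM| = 11.20 ✓; ∠UMS = 128.4° ✓; |MS| = 10.10 ✓; ∠(MS, SW) = 90.00° ✓; |SW| = 15.70 ✓; ∠SWN = 66.10° ✓; |WN| = 17.00 ✓; ∠(WN, NJ) = 93.30° ✗; |NJ| = 8.700 ✓.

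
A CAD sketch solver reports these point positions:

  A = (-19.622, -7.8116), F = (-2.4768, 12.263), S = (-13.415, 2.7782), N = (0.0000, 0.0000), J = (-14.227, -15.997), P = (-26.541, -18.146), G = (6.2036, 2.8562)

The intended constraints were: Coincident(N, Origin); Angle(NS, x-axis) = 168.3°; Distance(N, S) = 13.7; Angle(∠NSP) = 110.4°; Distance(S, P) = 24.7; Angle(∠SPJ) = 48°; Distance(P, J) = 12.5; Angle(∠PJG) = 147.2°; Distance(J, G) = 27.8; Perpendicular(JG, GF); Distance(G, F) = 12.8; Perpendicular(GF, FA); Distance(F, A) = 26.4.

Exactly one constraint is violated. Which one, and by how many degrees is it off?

Perpendicular(GF, FA) — off by 6.80°.

N = (0.00, 0.00) ✓; NS at 168.3° ✓; |NS| = 13.70 ✓; ∠NSP = 110.4° ✓; |SP| = 24.70 ✓; ∠SPJ = 48.00° ✓; |PJ| = 12.50 ✓; ∠PJG = 147.2° ✓; |JG| = 27.80 ✓; ∠(JG, GF) = 90.00° ✓; |GF| = 12.80 ✓; ∠(GF, FA) = 96.80° ✗; |FA| = 26.40 ✓.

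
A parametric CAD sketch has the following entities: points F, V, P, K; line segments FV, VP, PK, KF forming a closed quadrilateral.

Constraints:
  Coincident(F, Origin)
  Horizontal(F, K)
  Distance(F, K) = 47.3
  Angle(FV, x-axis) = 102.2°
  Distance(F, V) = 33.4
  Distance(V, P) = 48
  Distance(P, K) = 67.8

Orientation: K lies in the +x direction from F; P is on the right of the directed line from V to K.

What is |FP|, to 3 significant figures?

23.6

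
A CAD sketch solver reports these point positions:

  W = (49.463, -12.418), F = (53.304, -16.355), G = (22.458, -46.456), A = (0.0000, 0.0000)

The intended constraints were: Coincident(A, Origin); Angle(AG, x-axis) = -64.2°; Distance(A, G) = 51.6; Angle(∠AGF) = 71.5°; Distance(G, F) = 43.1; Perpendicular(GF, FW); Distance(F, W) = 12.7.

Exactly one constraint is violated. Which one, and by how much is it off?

Distance(F, W) = 12.7 — off by 7.20.

A = (0.00, 0.00) ✓; AG at -64.20° ✓; |AG| = 51.60 ✓; ∠AGF = 71.50° ✓; |GF| = 43.10 ✓; ∠(GF, FW) = 89.99° ✓; |FW| = 5.500 ✗.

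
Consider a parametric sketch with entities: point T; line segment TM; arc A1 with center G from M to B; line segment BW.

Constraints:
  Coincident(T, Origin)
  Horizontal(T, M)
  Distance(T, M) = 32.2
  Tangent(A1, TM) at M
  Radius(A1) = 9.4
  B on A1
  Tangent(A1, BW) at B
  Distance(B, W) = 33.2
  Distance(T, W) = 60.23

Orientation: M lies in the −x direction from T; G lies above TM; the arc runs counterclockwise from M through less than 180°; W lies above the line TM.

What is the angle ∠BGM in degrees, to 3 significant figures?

124°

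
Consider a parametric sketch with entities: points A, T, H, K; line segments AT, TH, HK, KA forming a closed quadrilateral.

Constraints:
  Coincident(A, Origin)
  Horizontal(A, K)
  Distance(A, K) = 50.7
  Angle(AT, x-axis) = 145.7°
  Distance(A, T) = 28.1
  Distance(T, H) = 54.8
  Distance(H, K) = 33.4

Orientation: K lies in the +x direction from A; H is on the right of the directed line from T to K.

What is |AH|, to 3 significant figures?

26.7

Checks: A.y = 0.00, K.y = 0.00 ✓; |TH| = 54.80 ✓; |HK| = 33.40 ✓.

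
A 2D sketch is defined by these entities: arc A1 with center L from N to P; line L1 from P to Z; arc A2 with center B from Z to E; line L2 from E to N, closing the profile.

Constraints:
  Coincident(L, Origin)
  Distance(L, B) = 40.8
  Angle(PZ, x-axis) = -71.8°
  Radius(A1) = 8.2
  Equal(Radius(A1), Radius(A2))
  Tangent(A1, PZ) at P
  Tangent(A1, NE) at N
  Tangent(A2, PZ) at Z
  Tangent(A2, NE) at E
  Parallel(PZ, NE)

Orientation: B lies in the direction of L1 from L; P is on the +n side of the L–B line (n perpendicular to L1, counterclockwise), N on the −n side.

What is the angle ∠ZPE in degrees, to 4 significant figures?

21.90°

Tangency of A1 to both parallel lines with radius 8.2 puts P and N at L ± 8.2·n: P = (7.790, 2.561), N = (-7.790, -2.561). Equal radii place Z and E the same way about B: Z = B + 8.2·n = (20.53, -36.20), E = B − 8.2·n = (4.953, -41.32). Then cos ∠ZPE = PZ·PE / (|PZ||PE|), giving 21.90°.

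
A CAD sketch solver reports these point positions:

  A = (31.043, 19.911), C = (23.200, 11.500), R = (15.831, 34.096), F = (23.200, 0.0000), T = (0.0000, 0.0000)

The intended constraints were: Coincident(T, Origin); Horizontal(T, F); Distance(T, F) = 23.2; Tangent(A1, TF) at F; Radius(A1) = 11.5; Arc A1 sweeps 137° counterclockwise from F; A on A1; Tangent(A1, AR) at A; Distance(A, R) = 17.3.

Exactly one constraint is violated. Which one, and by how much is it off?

Distance(A, R) = 17.3 — off by 3.50.

T = (0.00, 0.00) ✓; T.y = 0.00, F.y = 0.00 ✓; |TF| = 23.20 ✓; ∠(CF, FT) = 90.00° ✓; |CF| = 11.50 ✓; bearing(C→A) − bearing(C→F) = 137.0° ✓; |CA| = 11.50 ✓; ∠(CA, AR) = 90.00° ✓; |AR| = 20.80 ✗.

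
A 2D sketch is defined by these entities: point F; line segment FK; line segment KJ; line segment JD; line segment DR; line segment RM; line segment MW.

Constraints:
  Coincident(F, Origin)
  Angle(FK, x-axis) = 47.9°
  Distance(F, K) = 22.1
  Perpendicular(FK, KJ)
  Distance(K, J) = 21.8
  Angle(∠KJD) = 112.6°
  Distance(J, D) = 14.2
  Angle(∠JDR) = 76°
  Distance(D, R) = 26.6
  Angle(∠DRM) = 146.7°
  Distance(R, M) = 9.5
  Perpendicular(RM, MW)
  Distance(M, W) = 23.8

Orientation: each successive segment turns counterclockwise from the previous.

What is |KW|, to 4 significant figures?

8.803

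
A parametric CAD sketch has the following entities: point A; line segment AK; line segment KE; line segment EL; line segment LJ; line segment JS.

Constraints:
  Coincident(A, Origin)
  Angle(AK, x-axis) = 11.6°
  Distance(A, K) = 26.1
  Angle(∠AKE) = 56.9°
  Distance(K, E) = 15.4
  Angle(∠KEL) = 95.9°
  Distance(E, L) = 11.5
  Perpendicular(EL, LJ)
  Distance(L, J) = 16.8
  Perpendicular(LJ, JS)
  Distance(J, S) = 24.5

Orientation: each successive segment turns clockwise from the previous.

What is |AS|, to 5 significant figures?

37.137

A is at the origin; AK runs at 11.6° with length 26.1, so K = (25.567, 5.2481). ∠AKE = 56.9° gives KE at -111.50° from the x-axis; with |KE| = 15.4, E = (19.923, -9.0803). ∠KEL = 95.9° gives EL at 164.40° from the x-axis; with |EL| = 11.5, L = (8.8464, -5.9877). EL is perpendicular to LJ, so LJ runs at 74.400°; with |LJ| = 16.8, J = (13.364, 10.193). The perpendicularity gives JS at right angles to LJ, so JS runs at -15.600°; with |JS| = 24.5, S = (36.962, 3.6049). Then |AS| = |S − A| = 37.137.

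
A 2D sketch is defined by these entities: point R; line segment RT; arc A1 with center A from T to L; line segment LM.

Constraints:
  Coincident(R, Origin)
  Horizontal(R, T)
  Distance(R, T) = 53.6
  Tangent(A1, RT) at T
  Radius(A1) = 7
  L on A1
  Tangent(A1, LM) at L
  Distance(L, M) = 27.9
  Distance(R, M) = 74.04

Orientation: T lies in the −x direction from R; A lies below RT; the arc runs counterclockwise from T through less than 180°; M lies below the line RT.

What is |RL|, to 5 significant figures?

60.689

R is at the origin; R and T share the same y with |RT| = 53.6 and T on the −x side, so T = (-53.600, 0.0000). A1 meets RT tangentially, so AT is at right angles to RT, so A = T + (0, -7) = (-53.600, -7.0000). Since AL ⟂ LM (tangency), |AM| = √(7.0² + 27.9²) = 28.765 regardless of where L sits on A1. So M lies on both circle(R, 74.04) and circle(A, 28.765); the below-RT intersection is M = (-66.398, -32.761). L is the foot of the tangent from M: L = (-60.438, -5.5049).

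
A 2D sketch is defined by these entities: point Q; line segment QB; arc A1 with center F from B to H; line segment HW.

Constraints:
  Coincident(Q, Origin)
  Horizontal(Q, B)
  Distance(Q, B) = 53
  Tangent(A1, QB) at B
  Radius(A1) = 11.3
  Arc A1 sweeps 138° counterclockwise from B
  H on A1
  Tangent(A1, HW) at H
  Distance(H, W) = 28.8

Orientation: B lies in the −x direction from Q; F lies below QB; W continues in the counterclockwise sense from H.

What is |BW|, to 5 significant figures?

41.354

Q is at the origin; Q and B share the same y with |QB| = 53.0 and B on the −x side, so B = (-53.000, 0.0000). A1 meets QB tangentially, so FB is at right angles to QB, so F = B + (0, -11.3) = (-53.000, -11.300). On A1, B sits at bearing 90° from F; a 138° counterclockwise sweep puts H at bearing 228°, so H = F + 11.3·(cos 228°, sin 228°) = (-60.561, -19.698). Since A1 is tangent to HW there, FH ⟂ HW, so HW runs along (−sin 228°, cos 228°); with |HW| = 28.8, W = (-39.159, -38.968). Then |BW| = |W − B| = 41.354.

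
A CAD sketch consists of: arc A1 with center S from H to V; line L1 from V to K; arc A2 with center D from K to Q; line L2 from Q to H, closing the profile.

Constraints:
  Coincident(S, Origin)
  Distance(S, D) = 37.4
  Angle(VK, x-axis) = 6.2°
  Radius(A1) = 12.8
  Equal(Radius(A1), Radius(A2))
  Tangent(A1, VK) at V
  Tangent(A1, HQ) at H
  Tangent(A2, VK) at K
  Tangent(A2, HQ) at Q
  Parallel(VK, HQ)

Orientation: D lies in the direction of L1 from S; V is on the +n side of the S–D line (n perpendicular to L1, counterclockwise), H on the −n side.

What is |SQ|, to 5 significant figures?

39.530

The slot axis is L1's direction at 6.2°, so u = (cos 6.2°, sin 6.2°) = (0.99415, 0.10800) and n = (−sin 6.2°, cos 6.2°) = (-0.10800, 0.99415). S is at the origin and D lies 37.4 along u from S, so D = 37.4·u = (37.181, 4.0392). Tangency of A1 to both parallel lines with radius 12.8 puts V and H at S ± 12.8·n: V = (-1.3824, 12.725), H = (1.3824, -12.725). Equal radii place K and Q the same way about D: K = D + 12.8·n = (35.799, 16.764), Q = D − 12.8·n = (38.564, -8.6860). Then |SQ| = |Q − S| = 39.530.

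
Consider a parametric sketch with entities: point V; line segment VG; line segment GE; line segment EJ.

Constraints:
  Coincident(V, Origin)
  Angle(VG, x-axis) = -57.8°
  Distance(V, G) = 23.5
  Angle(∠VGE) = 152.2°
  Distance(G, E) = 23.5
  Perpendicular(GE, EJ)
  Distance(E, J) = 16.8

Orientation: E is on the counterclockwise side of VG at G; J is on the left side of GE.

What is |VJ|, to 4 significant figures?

44.67

∠VGE = 152.2°, so GE runs at -57.8° + (180° − 152.2°) = -30.00° from the x-axis; with |GE| = 23.5, E = G + 23.5·(cos -30.00°, sin -30.00°) = (32.87, -31.64). GE is perpendicular to EJ; with |EJ| = 16.8 on the left of GE, J = E + 16.8·(0.5000, 0.8660) = (41.27, -17.09). Then |VJ| = |J − V| = 44.67.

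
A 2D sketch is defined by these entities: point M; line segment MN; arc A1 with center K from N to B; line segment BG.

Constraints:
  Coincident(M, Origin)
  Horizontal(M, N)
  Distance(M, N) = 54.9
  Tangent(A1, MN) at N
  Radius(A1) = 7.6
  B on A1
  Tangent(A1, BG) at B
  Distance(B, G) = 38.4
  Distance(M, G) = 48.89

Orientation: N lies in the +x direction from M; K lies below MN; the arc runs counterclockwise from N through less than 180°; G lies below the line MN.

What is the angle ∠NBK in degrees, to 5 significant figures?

58.682°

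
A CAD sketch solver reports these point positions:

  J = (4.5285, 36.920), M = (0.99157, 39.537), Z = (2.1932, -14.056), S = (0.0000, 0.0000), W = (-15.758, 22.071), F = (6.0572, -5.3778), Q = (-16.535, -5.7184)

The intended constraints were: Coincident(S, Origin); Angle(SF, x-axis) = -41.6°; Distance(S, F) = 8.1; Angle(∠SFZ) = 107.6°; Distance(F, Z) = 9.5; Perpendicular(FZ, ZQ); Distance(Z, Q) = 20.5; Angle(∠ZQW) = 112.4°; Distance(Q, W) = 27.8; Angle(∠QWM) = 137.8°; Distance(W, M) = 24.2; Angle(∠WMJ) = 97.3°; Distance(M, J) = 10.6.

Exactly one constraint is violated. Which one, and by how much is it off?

Distance(M, J) = 10.6 — off by 6.20.

S = (0.00, 0.00) ✓; SF at -41.60° ✓; |SF| = 8.100 ✓; ∠SFZ = 107.6° ✓; |FZ| = 9.500 ✓; ∠(FZ, ZQ) = 90.00° ✓; |ZQ| = 20.50 ✓; ∠ZQW = 112.4° ✓; |QW| = 27.80 ✓; ∠QWM = 137.8° ✓; |WM| = 24.20 ✓; ∠WMJ = 97.30° ✓; |MJ| = 4.400 ✗.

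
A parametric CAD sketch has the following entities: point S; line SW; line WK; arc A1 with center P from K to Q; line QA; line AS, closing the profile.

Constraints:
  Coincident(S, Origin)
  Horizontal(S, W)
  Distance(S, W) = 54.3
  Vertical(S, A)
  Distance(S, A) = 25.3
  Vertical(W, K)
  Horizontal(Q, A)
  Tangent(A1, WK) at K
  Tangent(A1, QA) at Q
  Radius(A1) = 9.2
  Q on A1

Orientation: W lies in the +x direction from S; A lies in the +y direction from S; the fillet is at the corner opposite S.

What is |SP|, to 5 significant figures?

47.888

S is at the origin; SW is horizontal with |SW| = 54.3 and W on the +x side, so W = (54.300, 0.0000). SA is vertical with |SA| = 25.3 and A on the +y side, so A = (0.0000, 25.300). The virtual corner opposite S is at (54.300, 25.300). A1 meets WK tangentially, so PK is at right angles to WK and the tangent condition forces PQ to be normal to QA, with radius 9.2, so the center P sits 9.2 in from both sides at P = (45.100, 16.100). Then |SP| = |P − S| = 47.888.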